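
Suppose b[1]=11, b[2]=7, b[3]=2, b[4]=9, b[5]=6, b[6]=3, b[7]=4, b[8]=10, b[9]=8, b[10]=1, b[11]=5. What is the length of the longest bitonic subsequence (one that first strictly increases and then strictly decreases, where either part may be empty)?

inc[i] = longest strictly increasing subsequence ending at i; dec[i] = longest strictly decreasing subsequence starting at i:
i:      1  2  3  4  5  6  7  8  9 10 11
b[i]:  11  7  2  9  6  3  4 10  8  1  5
inc:    1  1  1  2  2  2  3  4  4  1  4
dec:    5  4  2  4  3  2  2  3  2  1  1
Best peak at i=8 (value 10): inc=4, dec=3, length 4+3−1 = 6.

6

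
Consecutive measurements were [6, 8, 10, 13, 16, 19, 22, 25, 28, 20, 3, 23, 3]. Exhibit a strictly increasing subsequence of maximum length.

Patience tails give the LIS length; then backtrack through the dp parents:
6 → extends → [6]
8 → extends → [6, 8]
10 → extends → [6, 8, 10]
13 → extends → [6, 8, 10, 13]
16 → extends → [6, 8, 10, 13, 16]
19 → extends → [6, 8, 10, 13, 16, 19]
22 → extends → [6, 8, 10, 13, 16, 19, 22]
25 → extends → [6, 8, 10, 13, 16, 19, 22, 25]
28 → extends → [6, 8, 10, 13, 16, 19, 22, 25, 28]
20 → replaces 22 → [6, 8, 10, 13, 16, 19, 20, 25, 28]
3 → replaces 6 → [3, 8, 10, 13, 16, 19, 20, 25, 28]
23 → replaces 25 → [3, 8, 10, 13, 16, 19, 20, 23, 28]
3 → already a tail → [3, 8, 10, 13, 16, 19, 20, 23, 28]
Length 9; one witness is 6, 8, 10, 13, 16, 19, 22, 25, 28.

6, 8, 10, 13, 16, 19, 22, 25, 28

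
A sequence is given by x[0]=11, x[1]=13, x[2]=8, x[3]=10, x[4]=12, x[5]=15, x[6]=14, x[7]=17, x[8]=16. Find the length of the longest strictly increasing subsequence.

5

Track the smallest tail for each achievable length (strict):
11 → extends → [11]
13 → extends → [11, 13]
8 → replaces 11 → [8, 13]
10 → replaces 13 → [8, 10]
12 → extends → [8, 10, 12]
15 → extends → [8, 10, 12, 15]
14 → replaces 15 → [8, 10, 12, 14]
17 → extends → [8, 10, 12, 14, 17]
16 → replaces 17 → [8, 10, 12, 14, 16]
Five tails, so the longest strictly increasing subsequence has length 5 (e.g. 8, 10, 12, 15, 17).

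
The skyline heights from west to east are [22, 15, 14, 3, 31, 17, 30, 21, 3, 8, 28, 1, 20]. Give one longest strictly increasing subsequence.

15, 17, 21, 28

Patience tails give the LIS length; then backtrack through the dp parents:
22 → extends → [22]
15 → replaces 22 → [15]
14 → replaces 15 → [14]
3 → replaces 14 → [3]
31 → extends → [3, 31]
17 → replaces 31 → [3, 17]
30 → extends → [3, 17, 30]
21 → replaces 30 → [3, 17, 21]
3 → already a tail → [3, 17, 21]
8 → replaces 17 → [3, 8, 21]
28 → extends → [3, 8, 21, 28]
1 → replaces 3 → [1, 8, 21, 28]
20 → replaces 21 → [1, 8, 20, 28]
Length 4; one witness is 15, 17, 21, 28.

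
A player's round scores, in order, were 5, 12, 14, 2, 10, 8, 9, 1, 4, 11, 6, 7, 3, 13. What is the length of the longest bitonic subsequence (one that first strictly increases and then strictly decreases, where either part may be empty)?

7

inc[i] = longest strictly increasing subsequence ending at i; dec[i] = longest strictly decreasing subsequence starting at i:
i:      1  2  3  4  5  6  7  8  9 10 11 12 13 14
a[i]:   5 12 14  2 10  8  9  1  4 11  6  7  3 13
inc:    1  2  3  1  2  2  3  1  2  4  3  4  2  5
dec:    3  5  5  2  4  3  3  1  2  3  2  2  1  1
Best peak at i=3 (value 14): inc=3, dec=5, length 3+5−1 = 7.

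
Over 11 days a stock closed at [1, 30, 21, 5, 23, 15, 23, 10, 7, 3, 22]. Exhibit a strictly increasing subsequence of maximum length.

1, 5, 15, 23

Patience tails give the LIS length; then backtrack through the dp parents:
1 → extends → [1]
30 → extends → [1, 30]
21 → replaces 30 → [1, 21]
5 → replaces 21 → [1, 5]
23 → extends → [1, 5, 23]
15 → replaces 23 → [1, 5, 15]
23 → extends → [1, 5, 15, 23]
10 → replaces 15 → [1, 5, 10, 23]
7 → replaces 10 → [1, 5, 7, 23]
3 → replaces 5 → [1, 3, 7, 23]
22 → replaces 23 → [1, 3, 7, 22]
Length 4; one witness is 1, 5, 15, 23.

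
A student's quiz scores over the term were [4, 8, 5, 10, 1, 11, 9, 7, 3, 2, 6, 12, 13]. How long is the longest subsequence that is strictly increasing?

Let dp[i] be the length of the longest such subsequence ending at index i:
i:      1  2  3  4  5  6  7  8  9 10 11 12 13
a[i]:   4  8  5 10  1 11  9  7  3  2  6 12 13
dp:     1  2  2  3  1  4  3  3  2  2  3  5  6
Maximum dp value is 6.

6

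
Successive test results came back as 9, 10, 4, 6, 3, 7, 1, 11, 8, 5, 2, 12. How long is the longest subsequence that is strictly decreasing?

Negate each value so 'decreasing' becomes 'increasing', then run patience tails on the negated sequence:
-9 → extends → [-9]
-10 → replaces -9 → [-10]
-4 → extends → [-10, -4]
-6 → replaces -4 → [-10, -6]
-3 → extends → [-10, -6, -3]
-7 → replaces -6 → [-10, -7, -3]
-1 → extends → [-10, -7, -3, -1]
-11 → replaces -10 → [-11, -7, -3, -1]
-8 → replaces -7 → [-11, -8, -3, -1]
-5 → replaces -3 → [-11, -8, -5, -1]
-2 → replaces -1 → [-11, -8, -5, -2]
-12 → replaces -11 → [-12, -8, -5, -2]
Four tails, so the longest strictly decreasing subsequence of the original has length 4.

4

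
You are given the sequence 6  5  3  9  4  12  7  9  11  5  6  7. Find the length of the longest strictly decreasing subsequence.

3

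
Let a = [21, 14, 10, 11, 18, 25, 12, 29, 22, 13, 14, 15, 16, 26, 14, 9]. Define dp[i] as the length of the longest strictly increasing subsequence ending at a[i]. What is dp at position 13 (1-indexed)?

dp[i] = 1 + max{dp[j] : j<i, a[j]<a[i]} (or 1 if no such j):
i:      1  2  3  4  5  6  7  8  9 10 11 12 13 14 15 16
a[i]:  21 14 10 11 18 25 12 29 22 13 14 15 16 26 14  9
dp:     1  1  1  2  3  4  3  5  4  4  5  6  7  8  5  1
At index 13 the value is 7.

7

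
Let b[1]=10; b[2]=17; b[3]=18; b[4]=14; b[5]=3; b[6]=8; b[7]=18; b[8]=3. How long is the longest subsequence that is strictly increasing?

3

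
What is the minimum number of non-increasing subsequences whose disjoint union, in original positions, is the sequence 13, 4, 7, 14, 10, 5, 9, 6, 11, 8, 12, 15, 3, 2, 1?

6

The minimum number of non-increasing subsequences covering a sequence equals the length of its longest strictly increasing subsequence.
LIS length is 6 (e.g. 4, 7, 10, 11, 12, 15), so 6 piles are needed.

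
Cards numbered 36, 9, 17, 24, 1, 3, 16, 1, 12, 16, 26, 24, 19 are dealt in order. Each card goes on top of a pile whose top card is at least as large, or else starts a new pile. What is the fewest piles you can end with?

5

The minimum number of non-increasing subsequences covering a sequence equals the length of its longest strictly increasing subsequence.
LIS length is 5 (e.g. 1, 3, 12, 16, 26), so 5 piles are needed.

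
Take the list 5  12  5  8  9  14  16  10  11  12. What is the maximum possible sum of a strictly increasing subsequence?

Let S[i] be the best sum of a strictly increasing subsequence ending at i:
i:      1  2  3  4  5  6  7  8  9 10
a[i]:   5 12  5  8  9 14 16 10 11 12
S:      5 17  5 13 22 36 52 32 43 55
Maximum is 55 (e.g. 5 + 8 + 9 + 10 + 11 + 12).

55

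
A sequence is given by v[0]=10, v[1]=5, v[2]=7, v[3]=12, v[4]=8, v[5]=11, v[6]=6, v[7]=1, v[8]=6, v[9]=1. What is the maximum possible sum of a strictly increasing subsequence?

31

Let S[i] be the best sum of a strictly increasing subsequence ending at i:
i:      0  1  2  3  4  5  6  7  8  9
v[i]:  10  5  7 12  8 11  6  1  6  1
S:     10  5 12 24 20 31 11  1 11  1
Maximum is 31 (e.g. 5 + 7 + 8 + 11).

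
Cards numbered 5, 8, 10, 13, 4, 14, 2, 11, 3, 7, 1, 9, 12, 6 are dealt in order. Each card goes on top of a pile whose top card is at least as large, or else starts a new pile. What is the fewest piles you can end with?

5

Place each on the leftmost legal pile:
5 → new pile 1 (tops now [5])
8 → new pile 2 (tops now [5, 8])
10 → new pile 3 (tops now [5, 8, 10])
13 → new pile 4 (tops now [5, 8, 10, 13])
4 → pile 1 (tops now [4, 8, 10, 13])
14 → new pile 5 (tops now [4, 8, 10, 13, 14])
2 → pile 1 (tops now [2, 8, 10, 13, 14])
11 → pile 4 (tops now [2, 8, 10, 11, 14])
3 → pile 2 (tops now [2, 3, 10, 11, 14])
7 → pile 3 (tops now [2, 3, 7, 11, 14])
1 → pile 1 (tops now [1, 3, 7, 11, 14])
9 → pile 4 (tops now [1, 3, 7, 9, 14])
12 → pile 5 (tops now [1, 3, 7, 9, 12])
6 → pile 3 (tops now [1, 3, 6, 9, 12])
Five piles.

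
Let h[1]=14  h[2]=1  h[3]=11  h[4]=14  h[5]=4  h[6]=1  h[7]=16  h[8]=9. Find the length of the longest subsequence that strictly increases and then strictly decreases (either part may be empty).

5

inc[i] = longest strictly increasing subsequence ending at i; dec[i] = longest strictly decreasing subsequence starting at i:
i:      1  2  3  4  5  6  7  8
h[i]:  14  1 11 14  4  1 16  9
inc:    1  1  2  3  2  1  4  3
dec:    4  1  3  3  2  1  2  1
Best peak at i=4 (value 14): inc=3, dec=3, length 3+3−1 = 5.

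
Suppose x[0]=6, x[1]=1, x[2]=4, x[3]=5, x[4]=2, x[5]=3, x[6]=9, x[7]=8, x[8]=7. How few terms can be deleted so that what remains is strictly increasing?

Fewest deletions = n − (longest strictly increasing subsequence).
i:     0 1 2 3 4 5 6 7 8
x[i]:  6 1 4 5 2 3 9 8 7
dp:    1 1 2 3 2 3 4 4 4
max dp = 4, so deletions = 9 − 4 = 5.

5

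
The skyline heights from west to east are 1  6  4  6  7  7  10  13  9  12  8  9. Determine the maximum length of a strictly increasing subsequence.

Track the smallest tail for each achievable length (strict):
1 → extends → [1]
6 → extends → [1, 6]
4 → replaces 6 → [1, 4]
6 → extends → [1, 4, 6]
7 → extends → [1, 4, 6, 7]
7 → already a tail → [1, 4, 6, 7]
10 → extends → [1, 4, 6, 7, 10]
13 → extends → [1, 4, 6, 7, 10, 13]
9 → replaces 10 → [1, 4, 6, 7, 9, 13]
12 → replaces 13 → [1, 4, 6, 7, 9, 12]
8 → replaces 9 → [1, 4, 6, 7, 8, 12]
9 → replaces 12 → [1, 4, 6, 7, 8, 9]
Six tails, so the longest strictly increasing subsequence has length 6 (e.g. 1, 4, 6, 7, 10, 13).

6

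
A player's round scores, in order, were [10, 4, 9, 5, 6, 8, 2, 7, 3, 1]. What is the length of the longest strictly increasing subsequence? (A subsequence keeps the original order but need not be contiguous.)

4

Track the smallest tail for each achievable length (strict):
10 → extends → [10]
4 → replaces 10 → [4]
9 → extends → [4, 9]
5 → replaces 9 → [4, 5]
6 → extends → [4, 5, 6]
8 → extends → [4, 5, 6, 8]
2 → replaces 4 → [2, 5, 6, 8]
7 → replaces 8 → [2, 5, 6, 7]
3 → replaces 5 → [2, 3, 6, 7]
1 → replaces 2 → [1, 3, 6, 7]
Four tails, so the longest strictly increasing subsequence has length 4 (e.g. 4, 5, 6, 8).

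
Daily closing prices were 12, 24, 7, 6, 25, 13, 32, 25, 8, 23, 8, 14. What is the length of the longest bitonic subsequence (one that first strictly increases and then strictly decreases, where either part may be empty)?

7

inc[i] = longest strictly increasing subsequence ending at i; dec[i] = longest strictly decreasing subsequence starting at i:
i:      1  2  3  4  5  6  7  8  9 10 11 12
a[i]:  12 24  7  6 25 13 32 25  8 23  8 14
inc:    1  2  1  1  3  2  4  3  2  3  2  3
dec:    3  3  2  1  3  2  4  3  1  2  1  1
Best peak at i=7 (value 32): inc=4, dec=4, length 4+4−1 = 7.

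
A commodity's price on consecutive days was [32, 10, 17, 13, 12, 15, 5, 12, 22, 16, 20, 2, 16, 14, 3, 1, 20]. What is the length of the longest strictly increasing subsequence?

Let dp[i] be the length of the longest such subsequence ending at index i:
i:      1  2  3  4  5  6  7  8  9 10 11 12 13 14 15 16 17
a[i]:  32 10 17 13 12 15  5 12 22 16 20  2 16 14  3  1 20
dp:     1  1  2  2  2  3  1  2  4  4  5  1  4  3  2  1  5
Maximum dp value is 5.

5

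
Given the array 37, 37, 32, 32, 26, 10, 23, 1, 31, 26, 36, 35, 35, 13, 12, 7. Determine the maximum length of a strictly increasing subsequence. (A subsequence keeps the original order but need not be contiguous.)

4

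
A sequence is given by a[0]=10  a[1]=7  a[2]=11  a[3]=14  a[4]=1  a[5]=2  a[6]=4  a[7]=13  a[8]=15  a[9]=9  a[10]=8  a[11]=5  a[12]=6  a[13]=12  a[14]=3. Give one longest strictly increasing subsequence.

Patience tails give the LIS length; then backtrack through the dp parents:
10 → extends → [10]
7 → replaces 10 → [7]
11 → extends → [7, 11]
14 → extends → [7, 11, 14]
1 → replaces 7 → [1, 11, 14]
2 → replaces 11 → [1, 2, 14]
4 → replaces 14 → [1, 2, 4]
13 → extends → [1, 2, 4, 13]
15 → extends → [1, 2, 4, 13, 15]
9 → replaces 13 → [1, 2, 4, 9, 15]
8 → replaces 9 → [1, 2, 4, 8, 15]
5 → replaces 8 → [1, 2, 4, 5, 15]
6 → replaces 15 → [1, 2, 4, 5, 6]
12 → extends → [1, 2, 4, 5, 6, 12]
3 → replaces 4 → [1, 2, 3, 5, 6, 12]
Length 6; one witness is 1, 2, 4, 5, 6, 12.

1, 2, 4, 5, 6, 12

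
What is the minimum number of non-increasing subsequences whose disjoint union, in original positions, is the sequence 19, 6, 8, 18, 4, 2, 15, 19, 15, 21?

Place each on the leftmost legal pile:
19 → new pile 1 (tops now [19])
6 → pile 1 (tops now [6])
8 → new pile 2 (tops now [6, 8])
18 → new pile 3 (tops now [6, 8, 18])
4 → pile 1 (tops now [4, 8, 18])
2 → pile 1 (tops now [2, 8, 18])
15 → pile 3 (tops now [2, 8, 15])
19 → new pile 4 (tops now [2, 8, 15, 19])
15 → pile 3 (tops now [2, 8, 15, 19])
21 → new pile 5 (tops now [2, 8, 15, 19, 21])
Five piles.

5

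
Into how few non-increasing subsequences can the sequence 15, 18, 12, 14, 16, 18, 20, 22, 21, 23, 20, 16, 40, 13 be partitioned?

8

Place each on the leftmost legal pile:
15 → new pile 1 (tops now [15])
18 → new pile 2 (tops now [15, 18])
12 → pile 1 (tops now [12, 18])
14 → pile 2 (tops now [12, 14])
16 → new pile 3 (tops now [12, 14, 16])
18 → new pile 4 (tops now [12, 14, 16, 18])
20 → new pile 5 (tops now [12, 14, 16, 18, 20])
22 → new pile 6 (tops now [12, 14, 16, 18, 20, 22])
21 → pile 6 (tops now [12, 14, 16, 18, 20, 21])
23 → new pile 7 (tops now [12, 14, 16, 18, 20, 21, 23])
20 → pile 5 (tops now [12, 14, 16, 18, 20, 21, 23])
16 → pile 3 (tops now [12, 14, 16, 18, 20, 21, 23])
40 → new pile 8 (tops now [12, 14, 16, 18, 20, 21, 23, 40])
13 → pile 2 (tops now [12, 13, 16, 18, 20, 21, 23, 40])
Eight piles.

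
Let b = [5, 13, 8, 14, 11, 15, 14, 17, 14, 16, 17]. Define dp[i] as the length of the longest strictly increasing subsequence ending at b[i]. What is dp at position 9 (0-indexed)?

dp[i] = 1 + max{dp[j] : j<i, b[j]<b[i]} (or 1 if no such j):
i:      0  1  2  3  4  5  6  7  8  9 10
b[i]:   5 13  8 14 11 15 14 17 14 16 17
dp:     1  2  2  3  3  4  4  5  4  5  6
At index 9 the value is 5.

5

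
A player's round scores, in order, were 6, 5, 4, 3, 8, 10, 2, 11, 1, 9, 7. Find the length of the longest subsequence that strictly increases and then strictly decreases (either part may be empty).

6

inc[i] = longest strictly increasing subsequence ending at i; dec[i] = longest strictly decreasing subsequence starting at i:
i:      1  2  3  4  5  6  7  8  9 10 11
a[i]:   6  5  4  3  8 10  2 11  1  9  7
inc:    1  1  1  1  2  3  1  4  1  3  2
dec:    6  5  4  3  3  3  2  3  1  2  1
Best peak at i=1 (value 6): inc=1, dec=6, length 1+6−1 = 6.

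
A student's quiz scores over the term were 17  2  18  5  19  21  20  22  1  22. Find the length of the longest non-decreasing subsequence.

6

Track the smallest tail for each achievable length (allowing ties):
17 → extends → [17]
2 → replaces 17 → [2]
18 → extends → [2, 18]
5 → replaces 18 → [2, 5]
19 → extends → [2, 5, 19]
21 → extends → [2, 5, 19, 21]
20 → replaces 21 → [2, 5, 19, 20]
22 → extends → [2, 5, 19, 20, 22]
1 → replaces 2 → [1, 5, 19, 20, 22]
22 → extends → [1, 5, 19, 20, 22, 22]
Six tails, so the longest non-decreasing subsequence has length 6 (e.g. 17, 18, 19, 21, 22, 22).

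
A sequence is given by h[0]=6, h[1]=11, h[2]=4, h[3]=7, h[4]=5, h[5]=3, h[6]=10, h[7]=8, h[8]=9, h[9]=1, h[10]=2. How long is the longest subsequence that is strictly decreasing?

5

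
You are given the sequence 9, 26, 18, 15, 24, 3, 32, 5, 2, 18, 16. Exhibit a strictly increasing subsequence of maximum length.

9, 18, 24, 32

Patience tails give the LIS length; then backtrack through the dp parents:
9 → extends → [9]
26 → extends → [9, 26]
18 → replaces 26 → [9, 18]
15 → replaces 18 → [9, 15]
24 → extends → [9, 15, 24]
3 → replaces 9 → [3, 15, 24]
32 → extends → [3, 15, 24, 32]
5 → replaces 15 → [3, 5, 24, 32]
2 → replaces 3 → [2, 5, 24, 32]
18 → replaces 24 → [2, 5, 18, 32]
16 → replaces 18 → [2, 5, 16, 32]
Length 4; one witness is 9, 18, 24, 32.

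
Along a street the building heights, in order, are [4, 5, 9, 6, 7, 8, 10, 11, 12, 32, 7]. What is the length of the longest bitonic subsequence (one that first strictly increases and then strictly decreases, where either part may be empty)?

inc[i] = longest strictly increasing subsequence ending at i; dec[i] = longest strictly decreasing subsequence starting at i:
i:      1  2  3  4  5  6  7  8  9 10 11
a[i]:   4  5  9  6  7  8 10 11 12 32  7
inc:    1  2  3  3  4  5  6  7  8  9  4
dec:    1  1  3  1  1  2  2  2  2  2  1
Best peak at i=10 (value 32): inc=9, dec=2, length 9+2−1 = 10.

10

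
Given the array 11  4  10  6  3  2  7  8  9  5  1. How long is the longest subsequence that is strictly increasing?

Track the smallest tail for each achievable length (strict):
11 → extends → [11]
4 → replaces 11 → [4]
10 → extends → [4, 10]
6 → replaces 10 → [4, 6]
3 → replaces 4 → [3, 6]
2 → replaces 3 → [2, 6]
7 → extends → [2, 6, 7]
8 → extends → [2, 6, 7, 8]
9 → extends → [2, 6, 7, 8, 9]
5 → replaces 6 → [2, 5, 7, 8, 9]
1 → replaces 2 → [1, 5, 7, 8, 9]
Five tails, so the longest strictly increasing subsequence has length 5 (e.g. 4, 6, 7, 8, 9).

5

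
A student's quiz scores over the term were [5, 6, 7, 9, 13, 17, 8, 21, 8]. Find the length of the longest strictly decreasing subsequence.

2

Negate each value so 'decreasing' becomes 'increasing', then run patience tails on the negated sequence:
-5 → extends → [-5]
-6 → replaces -5 → [-6]
-7 → replaces -6 → [-7]
-9 → replaces -7 → [-9]
-13 → replaces -9 → [-13]
-17 → replaces -13 → [-17]
-8 → extends → [-17, -8]
-21 → replaces -17 → [-21, -8]
-8 → already a tail → [-21, -8]
Two tails, so the longest strictly decreasing subsequence of the original has length 2.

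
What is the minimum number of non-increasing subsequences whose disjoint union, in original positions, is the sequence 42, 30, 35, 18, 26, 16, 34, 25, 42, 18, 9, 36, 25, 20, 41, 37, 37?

5

The minimum number of non-increasing subsequences covering a sequence equals the length of its longest strictly increasing subsequence.
LIS length is 5 (e.g. 18, 26, 34, 36, 41), so 5 piles are needed.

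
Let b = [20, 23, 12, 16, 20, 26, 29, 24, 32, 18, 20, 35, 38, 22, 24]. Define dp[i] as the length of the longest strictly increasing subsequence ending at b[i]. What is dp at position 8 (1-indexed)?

4

dp[i] = 1 + max{dp[j] : j<i, b[j]<b[i]} (or 1 if no such j):
i:      1  2  3  4  5  6  7  8  9 10 11 12 13 14 15
b[i]:  20 23 12 16 20 26 29 24 32 18 20 35 38 22 24
dp:     1  2  1  2  3  4  5  4  6  3  4  7  8  5  6
At index 8 the value is 4.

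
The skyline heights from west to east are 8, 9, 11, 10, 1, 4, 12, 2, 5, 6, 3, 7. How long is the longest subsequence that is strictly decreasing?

4

Negate each value so 'decreasing' becomes 'increasing', then run patience tails on the negated sequence:
-8 → extends → [-8]
-9 → replaces -8 → [-9]
-11 → replaces -9 → [-11]
-10 → extends → [-11, -10]
-1 → extends → [-11, -10, -1]
-4 → replaces -1 → [-11, -10, -4]
-12 → replaces -11 → [-12, -10, -4]
-2 → extends → [-12, -10, -4, -2]
-5 → replaces -4 → [-12, -10, -5, -2]
-6 → replaces -5 → [-12, -10, -6, -2]
-3 → replaces -2 → [-12, -10, -6, -3]
-7 → replaces -6 → [-12, -10, -7, -3]
Four tails, so the longest strictly decreasing subsequence of the original has length 4.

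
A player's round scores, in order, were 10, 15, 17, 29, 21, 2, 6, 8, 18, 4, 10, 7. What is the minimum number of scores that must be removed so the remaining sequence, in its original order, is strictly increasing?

8

Fewest deletions = n − (longest strictly increasing subsequence).
i:      1  2  3  4  5  6  7  8  9 10 11 12
a[i]:  10 15 17 29 21  2  6  8 18  4 10  7
dp:     1  2  3  4  4  1  2  3  4  2  4  3
max dp = 4, so deletions = 12 − 4 = 8.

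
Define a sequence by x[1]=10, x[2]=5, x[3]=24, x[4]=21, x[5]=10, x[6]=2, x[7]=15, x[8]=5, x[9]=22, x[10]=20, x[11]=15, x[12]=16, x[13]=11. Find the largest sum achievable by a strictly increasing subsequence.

Let S[i] be the best sum of a strictly increasing subsequence ending at i:
i:      1  2  3  4  5  6  7  8  9 10 11 12 13
x[i]:  10  5 24 21 10  2 15  5 22 20 15 16 11
S:     10  5 34 31 15  2 30  7 53 50 30 46 26
Maximum is 53 (e.g. 10 + 21 + 22).

53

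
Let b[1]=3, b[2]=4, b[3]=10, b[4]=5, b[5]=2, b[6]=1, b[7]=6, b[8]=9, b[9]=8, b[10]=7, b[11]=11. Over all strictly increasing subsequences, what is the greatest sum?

Let S[i] be the best sum of a strictly increasing subsequence ending at i:
i:      1  2  3  4  5  6  7  8  9 10 11
b[i]:   3  4 10  5  2  1  6  9  8  7 11
S:      3  7 17 12  2  1 18 27 26 25 38
Maximum is 38 (e.g. 3 + 4 + 5 + 6 + 9 + 11).

38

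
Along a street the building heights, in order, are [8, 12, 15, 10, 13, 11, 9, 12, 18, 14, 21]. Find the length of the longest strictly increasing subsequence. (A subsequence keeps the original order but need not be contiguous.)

Let dp[i] be the length of the longest such subsequence ending at index i:
i:      1  2  3  4  5  6  7  8  9 10 11
a[i]:   8 12 15 10 13 11  9 12 18 14 21
dp:     1  2  3  2  3  3  2  4  5  5  6
Maximum dp value is 6.

6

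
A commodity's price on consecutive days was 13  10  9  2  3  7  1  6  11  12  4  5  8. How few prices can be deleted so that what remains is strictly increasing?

Fewest deletions = n − (longest strictly increasing subsequence).
i:      1  2  3  4  5  6  7  8  9 10 11 12 13
a[i]:  13 10  9  2  3  7  1  6 11 12  4  5  8
dp:     1  1  1  1  2  3  1  3  4  5  3  4  5
max dp = 5, so deletions = 13 − 5 = 8.

8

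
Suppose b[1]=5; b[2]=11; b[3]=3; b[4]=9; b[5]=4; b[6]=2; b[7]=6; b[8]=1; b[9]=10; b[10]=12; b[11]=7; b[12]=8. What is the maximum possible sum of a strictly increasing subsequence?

Let S[i] be the best sum of a strictly increasing subsequence ending at i:
i:      1  2  3  4  5  6  7  8  9 10 11 12
b[i]:   5 11  3  9  4  2  6  1 10 12  7  8
S:      5 16  3 14  7  2 13  1 24 36 20 28
Maximum is 36 (e.g. 5 + 9 + 10 + 12).

36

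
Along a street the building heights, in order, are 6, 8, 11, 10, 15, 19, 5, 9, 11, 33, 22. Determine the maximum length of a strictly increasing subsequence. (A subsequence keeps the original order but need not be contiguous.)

6

Let dp[i] be the length of the longest such subsequence ending at index i:
i:      1  2  3  4  5  6  7  8  9 10 11
a[i]:   6  8 11 10 15 19  5  9 11 33 22
dp:     1  2  3  3  4  5  1  3  4  6  6
Maximum dp value is 6.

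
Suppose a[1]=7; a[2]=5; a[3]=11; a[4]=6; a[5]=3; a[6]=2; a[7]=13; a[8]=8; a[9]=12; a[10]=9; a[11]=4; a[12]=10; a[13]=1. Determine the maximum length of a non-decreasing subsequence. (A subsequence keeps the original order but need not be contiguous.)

5

Let dp[i] be the length of the longest such subsequence ending at index i:
i:      1  2  3  4  5  6  7  8  9 10 11 12 13
a[i]:   7  5 11  6  3  2 13  8 12  9  4 10  1
dp:     1  1  2  2  1  1  3  3  4  4  2  5  1
Maximum dp value is 5.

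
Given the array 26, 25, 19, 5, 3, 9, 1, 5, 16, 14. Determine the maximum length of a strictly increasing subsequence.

3

Track the smallest tail for each achievable length (strict):
26 → extends → [26]
25 → replaces 26 → [25]
19 → replaces 25 → [19]
5 → replaces 19 → [5]
3 → replaces 5 → [3]
9 → extends → [3, 9]
1 → replaces 3 → [1, 9]
5 → replaces 9 → [1, 5]
16 → extends → [1, 5, 16]
14 → replaces 16 → [1, 5, 14]
Three tails, so the longest strictly increasing subsequence has length 3 (e.g. 5, 9, 16).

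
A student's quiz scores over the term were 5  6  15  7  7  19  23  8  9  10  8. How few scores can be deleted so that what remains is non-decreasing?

Fewest deletions = n − (longest non-decreasing subsequence).
i:      1  2  3  4  5  6  7  8  9 10 11
a[i]:   5  6 15  7  7 19 23  8  9 10  8
dp:     1  2  3  3  4  5  6  5  6  7  6
max dp = 7, so deletions = 11 − 7 = 4.

4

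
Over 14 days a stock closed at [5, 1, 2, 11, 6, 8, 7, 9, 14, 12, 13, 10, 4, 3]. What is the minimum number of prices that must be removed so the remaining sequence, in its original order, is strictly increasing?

7

Fewest deletions = n − (longest strictly increasing subsequence).
i:      1  2  3  4  5  6  7  8  9 10 11 12 13 14
a[i]:   5  1  2 11  6  8  7  9 14 12 13 10  4  3
dp:     1  1  2  3  3  4  4  5  6  6  7  6  3  3
max dp = 7, so deletions = 14 − 7 = 7.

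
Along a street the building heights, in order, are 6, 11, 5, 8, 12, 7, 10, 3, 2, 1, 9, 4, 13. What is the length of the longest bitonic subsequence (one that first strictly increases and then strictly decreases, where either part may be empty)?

7

inc[i] = longest strictly increasing subsequence ending at i; dec[i] = longest strictly decreasing subsequence starting at i:
i:      1  2  3  4  5  6  7  8  9 10 11 12 13
a[i]:   6 11  5  8 12  7 10  3  2  1  9  4 13
inc:    1  2  1  2  3  2  3  1  1  1  3  2  4
dec:    5  6  4  5  5  4  4  3  2  1  2  1  1
Best peak at i=2 (value 11): inc=2, dec=6, length 2+6−1 = 7.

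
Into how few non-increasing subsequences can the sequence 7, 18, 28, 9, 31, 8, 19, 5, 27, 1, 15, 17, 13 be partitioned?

The minimum number of non-increasing subsequences covering a sequence equals the length of its longest strictly increasing subsequence.
LIS length is 4 (e.g. 7, 18, 28, 31), so 4 piles are needed.

4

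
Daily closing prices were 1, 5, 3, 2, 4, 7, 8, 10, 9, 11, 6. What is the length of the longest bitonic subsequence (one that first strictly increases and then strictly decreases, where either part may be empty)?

inc[i] = longest strictly increasing subsequence ending at i; dec[i] = longest strictly decreasing subsequence starting at i:
i:      1  2  3  4  5  6  7  8  9 10 11
a[i]:   1  5  3  2  4  7  8 10  9 11  6
inc:    1  2  2  2  3  4  5  6  6  7  4
dec:    1  3  2  1  1  2  2  3  2  2  1
Best peak at i=8 (value 10): inc=6, dec=3, length 6+3−1 = 8.

8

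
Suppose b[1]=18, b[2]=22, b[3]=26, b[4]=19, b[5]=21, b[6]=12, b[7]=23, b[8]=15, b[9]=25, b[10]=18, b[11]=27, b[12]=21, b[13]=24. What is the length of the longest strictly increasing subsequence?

6

Track the smallest tail for each achievable length (strict):
18 → extends → [18]
22 → extends → [18, 22]
26 → extends → [18, 22, 26]
19 → replaces 22 → [18, 19, 26]
21 → replaces 26 → [18, 19, 21]
12 → replaces 18 → [12, 19, 21]
23 → extends → [12, 19, 21, 23]
15 → replaces 19 → [12, 15, 21, 23]
25 → extends → [12, 15, 21, 23, 25]
18 → replaces 21 → [12, 15, 18, 23, 25]
27 → extends → [12, 15, 18, 23, 25, 27]
21 → replaces 23 → [12, 15, 18, 21, 25, 27]
24 → replaces 25 → [12, 15, 18, 21, 24, 27]
Six tails, so the longest strictly increasing subsequence has length 6 (e.g. 18, 19, 21, 23, 25, 27).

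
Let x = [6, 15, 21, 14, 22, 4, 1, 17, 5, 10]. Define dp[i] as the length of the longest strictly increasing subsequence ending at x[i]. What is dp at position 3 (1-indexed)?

dp[i] = 1 + max{dp[j] : j<i, x[j]<x[i]} (or 1 if no such j):
i:      1  2  3  4  5  6  7  8  9 10
x[i]:   6 15 21 14 22  4  1 17  5 10
dp:     1  2  3  2  4  1  1  3  2  3
At index 3 the value is 3.

3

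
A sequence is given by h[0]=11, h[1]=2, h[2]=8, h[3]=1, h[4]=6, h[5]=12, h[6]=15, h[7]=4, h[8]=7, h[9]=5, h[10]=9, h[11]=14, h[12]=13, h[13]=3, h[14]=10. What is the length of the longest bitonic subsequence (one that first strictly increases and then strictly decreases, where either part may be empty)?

inc[i] = longest strictly increasing subsequence ending at i; dec[i] = longest strictly decreasing subsequence starting at i:
i:      0  1  2  3  4  5  6  7  8  9 10 11 12 13 14
h[i]:  11  2  8  1  6 12 15  4  7  5  9 14 13  3 10
inc:    1  1  2  1  2  3  4  2  3  3  4  5  5  2  5
dec:    5  2  4  1  3  4  4  2  3  2  2  3  2  1  1
Best peak at i=6 (value 15): inc=4, dec=4, length 4+4−1 = 7.

7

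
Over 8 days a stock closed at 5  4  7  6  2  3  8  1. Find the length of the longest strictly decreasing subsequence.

Negate each value so 'decreasing' becomes 'increasing', then run patience tails on the negated sequence:
-5 → extends → [-5]
-4 → extends → [-5, -4]
-7 → replaces -5 → [-7, -4]
-6 → replaces -4 → [-7, -6]
-2 → extends → [-7, -6, -2]
-3 → replaces -2 → [-7, -6, -3]
-8 → replaces -7 → [-8, -6, -3]
-1 → extends → [-8, -6, -3, -1]
Four tails, so the longest strictly decreasing subsequence of the original has length 4.

4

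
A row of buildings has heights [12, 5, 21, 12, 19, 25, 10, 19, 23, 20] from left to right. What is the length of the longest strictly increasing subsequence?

Let dp[i] be the length of the longest such subsequence ending at index i:
i:      1  2  3  4  5  6  7  8  9 10
a[i]:  12  5 21 12 19 25 10 19 23 20
dp:     1  1  2  2  3  4  2  3  4  4
Maximum dp value is 4.

4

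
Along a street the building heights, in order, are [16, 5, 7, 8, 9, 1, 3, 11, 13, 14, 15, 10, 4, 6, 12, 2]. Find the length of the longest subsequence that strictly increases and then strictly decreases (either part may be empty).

11

inc[i] = longest strictly increasing subsequence ending at i; dec[i] = longest strictly decreasing subsequence starting at i:
i:      1  2  3  4  5  6  7  8  9 10 11 12 13 14 15 16
a[i]:  16  5  7  8  9  1  3 11 13 14 15 10  4  6 12  2
inc:    1  1  2  3  4  1  2  5  6  7  8  5  3  4  6  2
dec:    5  3  3  3  3  1  2  4  4  4  4  3  2  2  2  1
Best peak at i=11 (value 15): inc=8, dec=4, length 8+4−1 = 11.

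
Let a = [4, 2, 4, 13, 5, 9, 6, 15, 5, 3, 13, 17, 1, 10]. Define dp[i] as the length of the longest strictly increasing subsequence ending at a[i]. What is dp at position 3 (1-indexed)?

dp[i] = 1 + max{dp[j] : j<i, a[j]<a[i]} (or 1 if no such j):
i:      1  2  3  4  5  6  7  8  9 10 11 12 13 14
a[i]:   4  2  4 13  5  9  6 15  5  3 13 17  1 10
dp:     1  1  2  3  3  4  4  5  3  2  5  6  1  5
At index 3 the value is 2.

2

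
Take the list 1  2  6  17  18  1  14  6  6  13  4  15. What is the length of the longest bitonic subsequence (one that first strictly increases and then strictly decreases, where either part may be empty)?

inc[i] = longest strictly increasing subsequence ending at i; dec[i] = longest strictly decreasing subsequence starting at i:
i:      1  2  3  4  5  6  7  8  9 10 11 12
a[i]:   1  2  6 17 18  1 14  6  6 13  4 15
inc:    1  2  3  4  5  1  4  3  3  4  3  5
dec:    1  2  2  4  4  1  3  2  2  2  1  1
Best peak at i=5 (value 18): inc=5, dec=4, length 5+4−1 = 8.

8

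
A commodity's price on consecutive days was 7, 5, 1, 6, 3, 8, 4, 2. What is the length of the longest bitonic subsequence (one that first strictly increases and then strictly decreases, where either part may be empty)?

inc[i] = longest strictly increasing subsequence ending at i; dec[i] = longest strictly decreasing subsequence starting at i:
i:     1 2 3 4 5 6 7 8
a[i]:  7 5 1 6 3 8 4 2
inc:   1 1 1 2 2 3 3 2
dec:   4 3 1 3 2 3 2 1
Best peak at i=6 (value 8): inc=3, dec=3, length 3+3−1 = 5.

5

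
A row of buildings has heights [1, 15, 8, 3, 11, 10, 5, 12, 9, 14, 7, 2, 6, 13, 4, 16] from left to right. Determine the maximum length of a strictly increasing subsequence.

6

Track the smallest tail for each achievable length (strict):
1 → extends → [1]
15 → extends → [1, 15]
8 → replaces 15 → [1, 8]
3 → replaces 8 → [1, 3]
11 → extends → [1, 3, 11]
10 → replaces 11 → [1, 3, 10]
5 → replaces 10 → [1, 3, 5]
12 → extends → [1, 3, 5, 12]
9 → replaces 12 → [1, 3, 5, 9]
14 → extends → [1, 3, 5, 9, 14]
7 → replaces 9 → [1, 3, 5, 7, 14]
2 → replaces 3 → [1, 2, 5, 7, 14]
6 → replaces 7 → [1, 2, 5, 6, 14]
13 → replaces 14 → [1, 2, 5, 6, 13]
4 → replaces 5 → [1, 2, 4, 6, 13]
16 → extends → [1, 2, 4, 6, 13, 16]
Six tails, so the longest strictly increasing subsequence has length 6 (e.g. 1, 8, 11, 12, 14, 16).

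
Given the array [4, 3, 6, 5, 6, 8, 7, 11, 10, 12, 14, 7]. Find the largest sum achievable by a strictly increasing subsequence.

60

Let S[i] be the best sum of a strictly increasing subsequence ending at i:
i:      1  2  3  4  5  6  7  8  9 10 11 12
a[i]:   4  3  6  5  6  8  7 11 10 12 14  7
S:      4  3 10  9 15 23 22 34 33 46 60 22
Maximum is 60 (e.g. 4 + 5 + 6 + 8 + 11 + 12 + 14).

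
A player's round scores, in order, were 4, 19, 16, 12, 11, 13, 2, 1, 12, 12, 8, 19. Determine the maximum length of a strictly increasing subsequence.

4

Track the smallest tail for each achievable length (strict):
4 → extends → [4]
19 → extends → [4, 19]
16 → replaces 19 → [4, 16]
12 → replaces 16 → [4, 12]
11 → replaces 12 → [4, 11]
13 → extends → [4, 11, 13]
2 → replaces 4 → [2, 11, 13]
1 → replaces 2 → [1, 11, 13]
12 → replaces 13 → [1, 11, 12]
12 → already a tail → [1, 11, 12]
8 → replaces 11 → [1, 8, 12]
19 → extends → [1, 8, 12, 19]
Four tails, so the longest strictly increasing subsequence has length 4 (e.g. 4, 12, 13, 19).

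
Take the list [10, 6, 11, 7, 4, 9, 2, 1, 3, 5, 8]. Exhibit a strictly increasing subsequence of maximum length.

2, 3, 5, 8

Patience tails give the LIS length; then backtrack through the dp parents:
10 → extends → [10]
6 → replaces 10 → [6]
11 → extends → [6, 11]
7 → replaces 11 → [6, 7]
4 → replaces 6 → [4, 7]
9 → extends → [4, 7, 9]
2 → replaces 4 → [2, 7, 9]
1 → replaces 2 → [1, 7, 9]
3 → replaces 7 → [1, 3, 9]
5 → replaces 9 → [1, 3, 5]
8 → extends → [1, 3, 5, 8]
Length 4; one witness is 2, 3, 5, 8.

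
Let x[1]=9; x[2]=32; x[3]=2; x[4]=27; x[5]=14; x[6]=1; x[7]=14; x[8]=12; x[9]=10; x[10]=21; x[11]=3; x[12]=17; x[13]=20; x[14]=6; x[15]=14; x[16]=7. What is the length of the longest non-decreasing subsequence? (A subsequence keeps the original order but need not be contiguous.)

5

Track the smallest tail for each achievable length (allowing ties):
9 → extends → [9]
32 → extends → [9, 32]
2 → replaces 9 → [2, 32]
27 → replaces 32 → [2, 27]
14 → replaces 27 → [2, 14]
1 → replaces 2 → [1, 14]
14 → extends → [1, 14, 14]
12 → replaces 14 → [1, 12, 14]
10 → replaces 12 → [1, 10, 14]
21 → extends → [1, 10, 14, 21]
3 → replaces 10 → [1, 3, 14, 21]
17 → replaces 21 → [1, 3, 14, 17]
20 → extends → [1, 3, 14, 17, 20]
6 → replaces 14 → [1, 3, 6, 17, 20]
14 → replaces 17 → [1, 3, 6, 14, 20]
7 → replaces 14 → [1, 3, 6, 7, 20]
Five tails, so the longest non-decreasing subsequence has length 5 (e.g. 9, 14, 14, 17, 20).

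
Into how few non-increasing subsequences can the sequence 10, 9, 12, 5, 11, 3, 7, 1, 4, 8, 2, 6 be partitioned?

Place each on the leftmost legal pile:
10 → new pile 1 (tops now [10])
9 → pile 1 (tops now [9])
12 → new pile 2 (tops now [9, 12])
5 → pile 1 (tops now [5, 12])
11 → pile 2 (tops now [5, 11])
3 → pile 1 (tops now [3, 11])
7 → pile 2 (tops now [3, 7])
1 → pile 1 (tops now [1, 7])
4 → pile 2 (tops now [1, 4])
8 → new pile 3 (tops now [1, 4, 8])
2 → pile 2 (tops now [1, 2, 8])
6 → pile 3 (tops now [1, 2, 6])
Three piles.

3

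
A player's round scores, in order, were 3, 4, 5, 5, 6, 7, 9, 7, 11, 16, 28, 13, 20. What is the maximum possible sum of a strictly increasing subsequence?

Let S[i] be the best sum of a strictly increasing subsequence ending at i:
i:      1  2  3  4  5  6  7  8  9 10 11 12 13
a[i]:   3  4  5  5  6  7  9  7 11 16 28 13 20
S:      3  7 12 12 18 25 34 25 45 61 89 58 81
Maximum is 89 (e.g. 3 + 4 + 5 + 6 + 7 + 9 + 11 + 16 + 28).

89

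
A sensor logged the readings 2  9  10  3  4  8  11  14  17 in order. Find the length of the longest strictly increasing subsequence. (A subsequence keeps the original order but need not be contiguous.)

Track the smallest tail for each achievable length (strict):
2 → extends → [2]
9 → extends → [2, 9]
10 → extends → [2, 9, 10]
3 → replaces 9 → [2, 3, 10]
4 → replaces 10 → [2, 3, 4]
8 → extends → [2, 3, 4, 8]
11 → extends → [2, 3, 4, 8, 11]
14 → extends → [2, 3, 4, 8, 11, 14]
17 → extends → [2, 3, 4, 8, 11, 14, 17]
Seven tails, so the longest strictly increasing subsequence has length 7 (e.g. 2, 3, 4, 8, 11, 14, 17).

7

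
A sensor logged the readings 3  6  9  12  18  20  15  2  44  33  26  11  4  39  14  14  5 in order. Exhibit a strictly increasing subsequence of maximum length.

Patience tails give the LIS length; then backtrack through the dp parents:
3 → extends → [3]
6 → extends → [3, 6]
9 → extends → [3, 6, 9]
12 → extends → [3, 6, 9, 12]
18 → extends → [3, 6, 9, 12, 18]
20 → extends → [3, 6, 9, 12, 18, 20]
15 → replaces 18 → [3, 6, 9, 12, 15, 20]
2 → replaces 3 → [2, 6, 9, 12, 15, 20]
44 → extends → [2, 6, 9, 12, 15, 20, 44]
33 → replaces 44 → [2, 6, 9, 12, 15, 20, 33]
26 → replaces 33 → [2, 6, 9, 12, 15, 20, 26]
11 → replaces 12 → [2, 6, 9, 11, 15, 20, 26]
4 → replaces 6 → [2, 4, 9, 11, 15, 20, 26]
39 → extends → [2, 4, 9, 11, 15, 20, 26, 39]
14 → replaces 15 → [2, 4, 9, 11, 14, 20, 26, 39]
14 → already a tail → [2, 4, 9, 11, 14, 20, 26, 39]
5 → replaces 9 → [2, 4, 5, 11, 14, 20, 26, 39]
Length 8; one witness is 3, 6, 9, 12, 18, 20, 33, 39.

3, 6, 9, 12, 18, 20, 33, 39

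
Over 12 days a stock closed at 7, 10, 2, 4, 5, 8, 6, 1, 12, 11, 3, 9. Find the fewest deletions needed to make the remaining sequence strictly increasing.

7

Fewest deletions = n − (longest strictly increasing subsequence).
Patience tails:
7 → extends → [7]
10 → extends → [7, 10]
2 → replaces 7 → [2, 10]
4 → replaces 10 → [2, 4]
5 → extends → [2, 4, 5]
8 → extends → [2, 4, 5, 8]
6 → replaces 8 → [2, 4, 5, 6]
1 → replaces 2 → [1, 4, 5, 6]
12 → extends → [1, 4, 5, 6, 12]
11 → replaces 12 → [1, 4, 5, 6, 11]
3 → replaces 4 → [1, 3, 5, 6, 11]
9 → replaces 11 → [1, 3, 5, 6, 9]
Longest strictly increasing subsequence has length 5, so deletions = 12 − 5 = 7.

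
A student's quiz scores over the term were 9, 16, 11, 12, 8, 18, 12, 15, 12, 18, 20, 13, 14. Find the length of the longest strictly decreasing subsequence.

Negate each value so 'decreasing' becomes 'increasing', then run patience tails on the negated sequence:
-9 → extends → [-9]
-16 → replaces -9 → [-16]
-11 → extends → [-16, -11]
-12 → replaces -11 → [-16, -12]
-8 → extends → [-16, -12, -8]
-18 → replaces -16 → [-18, -12, -8]
-12 → already a tail → [-18, -12, -8]
-15 → replaces -12 → [-18, -15, -8]
-12 → replaces -8 → [-18, -15, -12]
-18 → already a tail → [-18, -15, -12]
-20 → replaces -18 → [-20, -15, -12]
-13 → replaces -12 → [-20, -15, -13]
-14 → replaces -13 → [-20, -15, -14]
Three tails, so the longest strictly decreasing subsequence of the original has length 3.

3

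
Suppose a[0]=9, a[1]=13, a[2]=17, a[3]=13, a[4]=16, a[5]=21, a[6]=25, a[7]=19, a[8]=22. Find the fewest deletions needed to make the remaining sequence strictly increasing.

4

Fewest deletions = n − (longest strictly increasing subsequence).
Patience tails:
9 → extends → [9]
13 → extends → [9, 13]
17 → extends → [9, 13, 17]
13 → already a tail → [9, 13, 17]
16 → replaces 17 → [9, 13, 16]
21 → extends → [9, 13, 16, 21]
25 → extends → [9, 13, 16, 21, 25]
19 → replaces 21 → [9, 13, 16, 19, 25]
22 → replaces 25 → [9, 13, 16, 19, 22]
Longest strictly increasing subsequence has length 5, so deletions = 9 − 5 = 4.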